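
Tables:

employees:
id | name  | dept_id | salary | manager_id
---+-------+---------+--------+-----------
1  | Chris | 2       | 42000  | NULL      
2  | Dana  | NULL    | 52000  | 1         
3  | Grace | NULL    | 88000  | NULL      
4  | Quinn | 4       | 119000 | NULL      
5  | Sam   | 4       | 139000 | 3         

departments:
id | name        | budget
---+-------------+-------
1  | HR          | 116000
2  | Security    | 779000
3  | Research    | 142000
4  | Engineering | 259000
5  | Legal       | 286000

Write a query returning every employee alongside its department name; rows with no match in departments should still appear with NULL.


LEFT JOIN keeps every row from employees (the left table); where dept_id has no match in departments, the department columns become NULL. Walk through each employee:
  - employee 1 (Chris): dept_id=2 -> matches Security
  - employee 2 (Dana): dept_id=NULL, no match -> kept with NULL
  - employee 3 (Grace): dept_id=NULL, no match -> kept with NULL
  - employee 4 (Quinn): dept_id=4 -> matches Engineering
  - employee 5 (Sam): dept_id=4 -> matches Engineering
All 5 rows appear; 2 have NULL department.

SQL:
SELECT a.name, b.name AS department
FROM employees a
LEFT JOIN departments b ON a.dept_id = b.id

Result:
name  | department 
------+------------
Chris | Security   
Dana  | NULL       
Grace | NULL       
Quinn | Engineering
Sam   | Engineering


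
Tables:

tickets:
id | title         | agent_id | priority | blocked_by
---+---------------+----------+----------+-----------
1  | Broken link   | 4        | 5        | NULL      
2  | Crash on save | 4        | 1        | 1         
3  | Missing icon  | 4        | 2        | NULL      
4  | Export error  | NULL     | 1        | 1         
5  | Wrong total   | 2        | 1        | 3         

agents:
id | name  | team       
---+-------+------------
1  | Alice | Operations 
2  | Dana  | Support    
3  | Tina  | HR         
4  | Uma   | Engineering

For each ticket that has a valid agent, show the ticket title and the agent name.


INNER JOIN keeps only tickets rows whose agent_id matches an id in agents. Walk through each ticket:
  - ticket 1 (Broken link): agent_id=4 -> matches Uma
  - ticket 2 (Crash on save): agent_id=4 -> matches Uma
  - ticket 3 (Missing icon): agent_id=4 -> matches Uma
  - ticket 4 (Export error): agent_id=NULL, no match -> dropped
  - ticket 5 (Wrong total): agent_id=2 -> matches Dana
So 1 of 5 rows is dropped.

SQL:
SELECT a.title, b.name AS agent
FROM tickets a
INNER JOIN agents b ON a.agent_id = b.id

Result:
title         | agent
--------------+------
Broken link   | Uma  
Crash on save | Uma  
Missing icon  | Uma  
Wrong total   | Dana 


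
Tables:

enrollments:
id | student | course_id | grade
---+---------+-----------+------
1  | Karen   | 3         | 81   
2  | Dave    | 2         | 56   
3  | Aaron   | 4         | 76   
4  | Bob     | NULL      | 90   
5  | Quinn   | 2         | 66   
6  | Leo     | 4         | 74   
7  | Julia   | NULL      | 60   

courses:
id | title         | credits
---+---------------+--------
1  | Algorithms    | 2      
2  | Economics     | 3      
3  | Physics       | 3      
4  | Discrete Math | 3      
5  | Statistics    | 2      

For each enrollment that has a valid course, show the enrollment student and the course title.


INNER JOIN keeps only enrollments rows whose course_id matches an id in courses. Walk through each enrollment:
  - enrollment 1 (Karen): course_id=3 -> matches Physics
  - enrollment 2 (Dave): course_id=2 -> matches Economics
  - enrollment 3 (Aaron): course_id=4 -> matches Discrete Math
  - enrollment 4 (Bob): course_id=NULL, no match -> dropped
  - enrollment 5 (Quinn): course_id=2 -> matches Economics
  - enrollment 6 (Leo): course_id=4 -> matches Discrete Math
  - enrollment 7 (Julia): course_id=NULL, no match -> dropped
So 2 of 7 rows are dropped.

SQL:
SELECT a.student, b.title AS course
FROM enrollments a
INNER JOIN courses b ON a.course_id = b.id

Result:
student | course       
--------+--------------
Karen   | Physics      
Dave    | Economics    
Aaron   | Discrete Math
Quinn   | Economics    
Leo     | Discrete Math


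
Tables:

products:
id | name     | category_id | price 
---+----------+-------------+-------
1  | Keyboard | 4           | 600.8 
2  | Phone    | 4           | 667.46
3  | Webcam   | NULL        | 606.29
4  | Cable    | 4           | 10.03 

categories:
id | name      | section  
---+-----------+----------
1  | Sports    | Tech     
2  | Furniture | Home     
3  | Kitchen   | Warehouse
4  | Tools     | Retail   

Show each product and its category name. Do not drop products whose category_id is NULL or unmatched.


LEFT JOIN keeps every row from products (the left table); where category_id has no match in categories, the category columns become NULL. Walk through each product:
  - product 1 (Keyboard): category_id=4 -> matches Tools
  - product 2 (Phone): category_id=4 -> matches Tools
  - product 3 (Webcam): category_id=NULL, no match -> kept with NULL
  - product 4 (Cable): category_id=4 -> matches Tools
All 4 rows appear; 1 has NULL category.

SQL:
SELECT a.name, b.name AS category
FROM products a
LEFT JOIN categories b ON a.category_id = b.id

Result:
name     | category
---------+---------
Keyboard | Tools   
Phone    | Tools   
Webcam   | NULL    
Cable    | Tools   


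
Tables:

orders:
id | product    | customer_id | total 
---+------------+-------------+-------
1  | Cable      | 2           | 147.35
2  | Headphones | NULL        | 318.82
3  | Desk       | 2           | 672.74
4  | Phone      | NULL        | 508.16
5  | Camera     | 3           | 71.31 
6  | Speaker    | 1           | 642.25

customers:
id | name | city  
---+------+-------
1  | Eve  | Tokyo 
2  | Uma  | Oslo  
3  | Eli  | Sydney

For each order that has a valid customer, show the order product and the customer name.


INNER JOIN keeps only orders rows whose customer_id matches an id in customers. Walk through each order:
  - order 1 (Cable): customer_id=2 -> matches Uma
  - order 2 (Headphones): customer_id=NULL, no match -> dropped
  - order 3 (Desk): customer_id=2 -> matches Uma
  - order 4 (Phone): customer_id=NULL, no match -> dropped
  - order 5 (Camera): customer_id=3 -> matches Eli
  - order 6 (Speaker): customer_id=1 -> matches Eve
So 2 of 6 rows are dropped.

SQL:
SELECT a.product, b.name AS customer
FROM orders a
INNER JOIN customers b ON a.customer_id = b.id

Result:
product | customer
--------+---------
Cable   | Uma     
Desk    | Uma     
Camera  | Eli     
Speaker | Eve     


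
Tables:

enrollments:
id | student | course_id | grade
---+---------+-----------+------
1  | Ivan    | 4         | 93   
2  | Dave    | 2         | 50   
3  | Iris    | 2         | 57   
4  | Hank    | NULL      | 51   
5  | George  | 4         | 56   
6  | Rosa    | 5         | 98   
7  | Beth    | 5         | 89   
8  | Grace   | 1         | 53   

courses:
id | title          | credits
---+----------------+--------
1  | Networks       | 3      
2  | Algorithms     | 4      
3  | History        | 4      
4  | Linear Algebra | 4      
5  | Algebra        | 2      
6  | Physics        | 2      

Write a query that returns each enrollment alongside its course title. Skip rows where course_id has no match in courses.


INNER JOIN keeps only enrollments rows whose course_id matches an id in courses. Walk through each enrollment:
  - enrollment 1 (Ivan): course_id=4 -> matches Linear Algebra
  - enrollment 2 (Dave): course_id=2 -> matches Algorithms
  - enrollment 3 (Iris): course_id=2 -> matches Algorithms
  - enrollment 4 (Hank): course_id=NULL, no match -> dropped
  - enrollment 5 (George): course_id=4 -> matches Linear Algebra
  - enrollment 6 (Rosa): course_id=5 -> matches Algebra
  - enrollment 7 (Beth): course_id=5 -> matches Algebra
  - enrollment 8 (Grace): course_id=1 -> matches Networks
So 1 of 8 rows is dropped.

SQL:
SELECT a.student, b.title AS course
FROM enrollments a
INNER JOIN courses b ON a.course_id = b.id

Result:
student | course        
--------+---------------
Ivan    | Linear Algebra
Dave    | Algorithms    
Iris    | Algorithms    
George  | Linear Algebra
Rosa    | Algebra       
Beth    | Algebra       
Grace   | Networks      


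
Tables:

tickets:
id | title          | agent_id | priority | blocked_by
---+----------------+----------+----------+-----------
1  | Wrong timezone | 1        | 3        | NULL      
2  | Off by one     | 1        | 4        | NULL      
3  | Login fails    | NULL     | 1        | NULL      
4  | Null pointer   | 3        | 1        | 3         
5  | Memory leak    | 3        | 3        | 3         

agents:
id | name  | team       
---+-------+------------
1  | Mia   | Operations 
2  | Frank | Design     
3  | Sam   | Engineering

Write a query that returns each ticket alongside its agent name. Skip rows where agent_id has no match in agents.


INNER JOIN keeps only tickets rows whose agent_id matches an id in agents. Walk through each ticket:
  - ticket 1 (Wrong timezone): agent_id=1 -> matches Mia
  - ticket 2 (Off by one): agent_id=1 -> matches Mia
  - ticket 3 (Login fails): agent_id=NULL, no match -> dropped
  - ticket 4 (Null pointer): agent_id=3 -> matches Sam
  - ticket 5 (Memory leak): agent_id=3 -> matches Sam
So 1 of 5 rows is dropped.

SQL:
SELECT a.title, b.name AS agent
FROM tickets a
INNER JOIN agents b ON a.agent_id = b.id

Result:
title          | agent
---------------+------
Wrong timezone | Mia  
Off by one     | Mia  
Null pointer   | Sam  
Memory leak    | Sam  


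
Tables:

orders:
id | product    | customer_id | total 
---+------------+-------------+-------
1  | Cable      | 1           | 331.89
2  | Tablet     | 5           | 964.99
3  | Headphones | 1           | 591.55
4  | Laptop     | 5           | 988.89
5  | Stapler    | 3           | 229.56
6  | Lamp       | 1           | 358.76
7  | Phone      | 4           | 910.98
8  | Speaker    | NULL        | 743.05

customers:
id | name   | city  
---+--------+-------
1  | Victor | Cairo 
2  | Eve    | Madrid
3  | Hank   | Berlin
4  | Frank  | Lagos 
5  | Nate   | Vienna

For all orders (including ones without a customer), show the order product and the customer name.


LEFT JOIN keeps every row from orders (the left table); where customer_id has no match in customers, the customer columns become NULL. Walk through each order:
  - order 1 (Cable): customer_id=1 -> matches Victor
  - order 2 (Tablet): customer_id=5 -> matches Nate
  - order 3 (Headphones): customer_id=1 -> matches Victor
  - order 4 (Laptop): customer_id=5 -> matches Nate
  - order 5 (Stapler): customer_id=3 -> matches Hank
  - order 6 (Lamp): customer_id=1 -> matches Victor
  - order 7 (Phone): customer_id=4 -> matches Frank
  - order 8 (Speaker): customer_id=NULL, no match -> kept with NULL
All 8 rows appear; 1 has NULL customer.

SQL:
SELECT a.product, b.name AS customer
FROM orders a
LEFT JOIN customers b ON a.customer_id = b.id

Result:
product    | customer
-----------+---------
Cable      | Victor  
Tablet     | Nate    
Headphones | Victor  
Laptop     | Nate    
Stapler    | Hank    
Lamp       | Victor  
Phone      | Frank   
Speaker    | NULL    


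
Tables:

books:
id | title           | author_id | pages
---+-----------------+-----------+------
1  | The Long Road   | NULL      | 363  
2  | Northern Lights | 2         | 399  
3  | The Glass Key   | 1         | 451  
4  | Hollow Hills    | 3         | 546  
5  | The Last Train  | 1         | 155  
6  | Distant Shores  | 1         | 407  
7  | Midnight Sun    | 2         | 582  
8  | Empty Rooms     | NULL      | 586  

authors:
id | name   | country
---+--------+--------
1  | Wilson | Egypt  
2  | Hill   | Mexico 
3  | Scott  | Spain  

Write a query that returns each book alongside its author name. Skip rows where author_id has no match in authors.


INNER JOIN keeps only books rows whose author_id matches an id in authors. Walk through each book:
  - book 1 (The Long Road): author_id=NULL, no match -> dropped
  - book 2 (Northern Lights): author_id=2 -> matches Hill
  - book 3 (The Glass Key): author_id=1 -> matches Wilson
  - book 4 (Hollow Hills): author_id=3 -> matches Scott
  - book 5 (The Last Train): author_id=1 -> matches Wilson
  - book 6 (Distant Shores): author_id=1 -> matches Wilson
  - book 7 (Midnight Sun): author_id=2 -> matches Hill
  - book 8 (Empty Rooms): author_id=NULL, no match -> dropped
So 2 of 8 rows are dropped.

SQL:
SELECT a.title, b.name AS author
FROM books a
INNER JOIN authors b ON a.author_id = b.id

Result:
title           | author
----------------+-------
Northern Lights | Hill  
The Glass Key   | Wilson
Hollow Hills    | Scott 
The Last Train  | Wilson
Distant Shores  | Wilson
Midnight Sun    | Hill  


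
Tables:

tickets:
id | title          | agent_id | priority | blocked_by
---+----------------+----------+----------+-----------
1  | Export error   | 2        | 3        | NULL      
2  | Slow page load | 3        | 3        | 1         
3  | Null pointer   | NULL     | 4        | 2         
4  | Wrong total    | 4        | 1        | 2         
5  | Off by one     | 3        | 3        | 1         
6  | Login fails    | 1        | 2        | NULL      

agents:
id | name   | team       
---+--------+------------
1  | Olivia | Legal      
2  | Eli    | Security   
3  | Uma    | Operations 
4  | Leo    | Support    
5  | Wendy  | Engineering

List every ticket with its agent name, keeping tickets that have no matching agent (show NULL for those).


LEFT JOIN keeps every row from tickets (the left table); where agent_id has no match in agents, the agent columns become NULL. Walk through each ticket:
  - ticket 1 (Export error): agent_id=2 -> matches Eli
  - ticket 2 (Slow page load): agent_id=3 -> matches Uma
  - ticket 3 (Null pointer): agent_id=NULL, no match -> kept with NULL
  - ticket 4 (Wrong total): agent_id=4 -> matches Leo
  - ticket 5 (Off by one): agent_id=3 -> matches Uma
  - ticket 6 (Login fails): agent_id=1 -> matches Olivia
All 6 rows appear; 1 has NULL agent.

SQL:
SELECT a.title, b.name AS agent
FROM tickets a
LEFT JOIN agents b ON a.agent_id = b.id

Result:
title          | agent 
---------------+-------
Export error   | Eli   
Slow page load | Uma   
Null pointer   | NULL  
Wrong total    | Leo   
Off by one     | Uma   
Login fails    | Olivia


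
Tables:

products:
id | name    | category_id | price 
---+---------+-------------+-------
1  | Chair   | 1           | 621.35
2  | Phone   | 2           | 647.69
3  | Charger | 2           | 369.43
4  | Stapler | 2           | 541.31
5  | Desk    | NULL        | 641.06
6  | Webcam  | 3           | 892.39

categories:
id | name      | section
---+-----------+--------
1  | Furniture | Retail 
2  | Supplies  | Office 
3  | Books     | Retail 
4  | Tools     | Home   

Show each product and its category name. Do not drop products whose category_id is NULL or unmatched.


LEFT JOIN keeps every row from products (the left table); where category_id has no match in categories, the category columns become NULL. Walk through each product:
  - product 1 (Chair): category_id=1 -> matches Furniture
  - product 2 (Phone): category_id=2 -> matches Supplies
  - product 3 (Charger): category_id=2 -> matches Supplies
  - product 4 (Stapler): category_id=2 -> matches Supplies
  - product 5 (Desk): category_id=NULL, no match -> kept with NULL
  - product 6 (Webcam): category_id=3 -> matches Books
All 6 rows appear; 1 has NULL category.

SQL:
SELECT a.name, b.name AS category
FROM products a
LEFT JOIN categories b ON a.category_id = b.id

Result:
name    | category 
--------+----------
Chair   | Furniture
Phone   | Supplies 
Charger | Supplies 
Stapler | Supplies 
Desk    | NULL     
Webcam  | Books    


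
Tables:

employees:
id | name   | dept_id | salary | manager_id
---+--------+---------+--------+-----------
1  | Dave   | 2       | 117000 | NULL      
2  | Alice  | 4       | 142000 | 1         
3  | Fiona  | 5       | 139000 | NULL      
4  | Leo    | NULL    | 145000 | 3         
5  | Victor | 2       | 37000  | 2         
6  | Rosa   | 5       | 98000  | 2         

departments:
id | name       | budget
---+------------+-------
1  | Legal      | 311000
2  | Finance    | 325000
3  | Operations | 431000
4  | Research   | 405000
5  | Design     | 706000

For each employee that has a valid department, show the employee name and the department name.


INNER JOIN keeps only employees rows whose dept_id matches an id in departments. Walk through each employee:
  - employee 1 (Dave): dept_id=2 -> matches Finance
  - employee 2 (Alice): dept_id=4 -> matches Research
  - employee 3 (Fiona): dept_id=5 -> matches Design
  - employee 4 (Leo): dept_id=NULL, no match -> dropped
  - employee 5 (Victor): dept_id=2 -> matches Finance
  - employee 6 (Rosa): dept_id=5 -> matches Design
So 1 of 6 rows is dropped.

SQL:
SELECT a.name, b.name AS department
FROM employees a
INNER JOIN departments b ON a.dept_id = b.id

Result:
name   | department
-------+-----------
Dave   | Finance   
Alice  | Research  
Fiona  | Design    
Victor | Finance   
Rosa   | Design    


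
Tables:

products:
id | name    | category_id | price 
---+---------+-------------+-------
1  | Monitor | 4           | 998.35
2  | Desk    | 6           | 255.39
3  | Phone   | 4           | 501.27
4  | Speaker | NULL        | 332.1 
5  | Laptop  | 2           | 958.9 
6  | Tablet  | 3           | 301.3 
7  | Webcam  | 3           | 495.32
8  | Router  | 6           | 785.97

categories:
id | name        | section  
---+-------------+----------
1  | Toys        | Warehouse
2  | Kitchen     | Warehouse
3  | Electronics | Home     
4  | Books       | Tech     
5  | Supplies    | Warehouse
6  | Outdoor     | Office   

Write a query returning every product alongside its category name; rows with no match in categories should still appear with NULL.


LEFT JOIN keeps every row from products (the left table); where category_id has no match in categories, the category columns become NULL. Walk through each product:
  - product 1 (Monitor): category_id=4 -> matches Books
  - product 2 (Desk): category_id=6 -> matches Outdoor
  - product 3 (Phone): category_id=4 -> matches Books
  - product 4 (Speaker): category_id=NULL, no match -> kept with NULL
  - product 5 (Laptop): category_id=2 -> matches Kitchen
  - product 6 (Tablet): category_id=3 -> matches Electronics
  - product 7 (Webcam): category_id=3 -> matches Electronics
  - product 8 (Router): category_id=6 -> matches Outdoor
All 8 rows appear; 1 has NULL category.

SQL:
SELECT a.name, b.name AS category
FROM products a
LEFT JOIN categories b ON a.category_id = b.id

Result:
name    | category   
--------+------------
Monitor | Books      
Desk    | Outdoor    
Phone   | Books      
Speaker | NULL       
Laptop  | Kitchen    
Tablet  | Electronics
Webcam  | Electronics
Router  | Outdoor    


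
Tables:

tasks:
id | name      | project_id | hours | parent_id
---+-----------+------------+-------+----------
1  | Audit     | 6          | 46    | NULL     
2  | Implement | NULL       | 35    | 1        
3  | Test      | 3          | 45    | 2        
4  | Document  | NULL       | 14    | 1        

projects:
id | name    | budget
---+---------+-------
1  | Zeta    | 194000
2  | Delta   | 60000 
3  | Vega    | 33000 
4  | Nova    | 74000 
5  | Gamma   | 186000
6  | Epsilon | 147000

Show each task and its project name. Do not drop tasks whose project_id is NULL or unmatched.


LEFT JOIN keeps every row from tasks (the left table); where project_id has no match in projects, the project columns become NULL. Walk through each task:
  - task 1 (Audit): project_id=6 -> matches Epsilon
  - task 2 (Implement): project_id=NULL, no match -> kept with NULL
  - task 3 (Test): project_id=3 -> matches Vega
  - task 4 (Document): project_id=NULL, no match -> kept with NULL
All 4 rows appear; 2 have NULL project.

SQL:
SELECT a.name, b.name AS project
FROM tasks a
LEFT JOIN projects b ON a.project_id = b.id

Result:
name      | project
----------+--------
Audit     | Epsilon
Implement | NULL   
Test      | Vega   
Document  | NULL   


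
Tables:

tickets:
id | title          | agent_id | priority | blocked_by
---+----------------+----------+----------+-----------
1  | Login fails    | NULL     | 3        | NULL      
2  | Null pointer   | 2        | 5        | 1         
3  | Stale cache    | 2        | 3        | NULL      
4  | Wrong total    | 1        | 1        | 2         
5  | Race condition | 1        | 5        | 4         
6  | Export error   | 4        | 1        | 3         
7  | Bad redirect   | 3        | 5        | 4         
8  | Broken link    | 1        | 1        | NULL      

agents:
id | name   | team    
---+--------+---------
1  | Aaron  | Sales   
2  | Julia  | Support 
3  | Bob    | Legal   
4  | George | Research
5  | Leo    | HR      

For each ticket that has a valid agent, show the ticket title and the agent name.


INNER JOIN keeps only tickets rows whose agent_id matches an id in agents. Walk through each ticket:
  - ticket 1 (Login fails): agent_id=NULL, no match -> dropped
  - ticket 2 (Null pointer): agent_id=2 -> matches Julia
  - ticket 3 (Stale cache): agent_id=2 -> matches Julia
  - ticket 4 (Wrong total): agent_id=1 -> matches Aaron
  - ticket 5 (Race condition): agent_id=1 -> matches Aaron
  - ticket 6 (Export error): agent_id=4 -> matches George
  - ticket 7 (Bad redirect): agent_id=3 -> matches Bob
  - ticket 8 (Broken link): agent_id=1 -> matches Aaron
So 1 of 8 rows is dropped.

SQL:
SELECT a.title, b.name AS agent
FROM tickets a
INNER JOIN agents b ON a.agent_id = b.id

Result:
title          | agent 
---------------+-------
Null pointer   | Julia 
Stale cache    | Julia 
Wrong total    | Aaron 
Race condition | Aaron 
Export error   | George
Bad redirect   | Bob   
Broken link    | Aaron 


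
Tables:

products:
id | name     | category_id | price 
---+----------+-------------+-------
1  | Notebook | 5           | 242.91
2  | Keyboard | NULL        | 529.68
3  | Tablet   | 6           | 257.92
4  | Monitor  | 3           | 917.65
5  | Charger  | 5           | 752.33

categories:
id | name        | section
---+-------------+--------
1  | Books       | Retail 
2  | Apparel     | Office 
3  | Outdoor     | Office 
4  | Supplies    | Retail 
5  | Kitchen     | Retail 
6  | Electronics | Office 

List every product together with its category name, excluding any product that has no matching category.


INNER JOIN keeps only products rows whose category_id matches an id in categories. Walk through each product:
  - product 1 (Notebook): category_id=5 -> matches Kitchen
  - product 2 (Keyboard): category_id=NULL, no match -> dropped
  - product 3 (Tablet): category_id=6 -> matches Electronics
  - product 4 (Monitor): category_id=3 -> matches Outdoor
  - product 5 (Charger): category_id=5 -> matches Kitchen
So 1 of 5 rows is dropped.

SQL:
SELECT a.name, b.name AS category
FROM products a
INNER JOIN categories b ON a.category_id = b.id

Result:
name     | category   
---------+------------
Notebook | Kitchen    
Tablet   | Electronics
Monitor  | Outdoor    
Charger  | Kitchen    


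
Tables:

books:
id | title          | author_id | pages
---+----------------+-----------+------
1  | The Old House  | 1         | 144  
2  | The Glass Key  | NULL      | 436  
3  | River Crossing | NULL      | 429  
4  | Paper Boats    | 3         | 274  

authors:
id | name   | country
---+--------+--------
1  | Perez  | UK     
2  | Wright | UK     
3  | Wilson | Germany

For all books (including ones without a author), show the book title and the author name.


LEFT JOIN keeps every row from books (the left table); where author_id has no match in authors, the author columns become NULL. Walk through each book:
  - book 1 (The Old House): author_id=1 -> matches Perez
  - book 2 (The Glass Key): author_id=NULL, no match -> kept with NULL
  - book 3 (River Crossing): author_id=NULL, no match -> kept with NULL
  - book 4 (Paper Boats): author_id=3 -> matches Wilson
All 4 rows appear; 2 have NULL author.

SQL:
SELECT a.title, b.name AS author
FROM books a
LEFT JOIN authors b ON a.author_id = b.id

Result:
title          | author
---------------+-------
The Old House  | Perez 
The Glass Key  | NULL  
River Crossing | NULL  
Paper Boats    | Wilson


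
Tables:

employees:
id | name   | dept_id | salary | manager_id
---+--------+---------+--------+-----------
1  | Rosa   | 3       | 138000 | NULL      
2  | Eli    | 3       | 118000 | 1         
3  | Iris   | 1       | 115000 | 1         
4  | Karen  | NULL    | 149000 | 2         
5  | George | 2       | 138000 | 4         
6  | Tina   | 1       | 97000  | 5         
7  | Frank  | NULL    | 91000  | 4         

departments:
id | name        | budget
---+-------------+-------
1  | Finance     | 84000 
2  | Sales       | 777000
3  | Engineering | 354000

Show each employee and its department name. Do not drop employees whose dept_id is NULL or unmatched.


LEFT JOIN keeps every row from employees (the left table); where dept_id has no match in departments, the department columns become NULL. Walk through each employee:
  - employee 1 (Rosa): dept_id=3 -> matches Engineering
  - employee 2 (Eli): dept_id=3 -> matches Engineering
  - employee 3 (Iris): dept_id=1 -> matches Finance
  - employee 4 (Karen): dept_id=NULL, no match -> kept with NULL
  - employee 5 (George): dept_id=2 -> matches Sales
  - employee 6 (Tina): dept_id=1 -> matches Finance
  - employee 7 (Frank): dept_id=NULL, no match -> kept with NULL
All 7 rows appear; 2 have NULL department.

SQL:
SELECT a.name, b.name AS department
FROM employees a
LEFT JOIN departments b ON a.dept_id = b.id

Result:
name   | department 
-------+------------
Rosa   | Engineering
Eli    | Engineering
Iris   | Finance    
Karen  | NULL       
George | Sales      
Tina   | Finance    
Frank  | NULL       


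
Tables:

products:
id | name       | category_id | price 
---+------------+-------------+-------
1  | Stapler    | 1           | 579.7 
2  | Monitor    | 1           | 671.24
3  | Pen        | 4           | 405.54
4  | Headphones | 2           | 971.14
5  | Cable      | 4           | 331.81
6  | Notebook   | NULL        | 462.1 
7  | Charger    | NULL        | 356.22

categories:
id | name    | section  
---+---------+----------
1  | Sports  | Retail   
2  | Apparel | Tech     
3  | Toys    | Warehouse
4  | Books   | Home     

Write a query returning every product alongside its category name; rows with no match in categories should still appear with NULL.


LEFT JOIN keeps every row from products (the left table); where category_id has no match in categories, the category columns become NULL. Walk through each product:
  - product 1 (Stapler): category_id=1 -> matches Sports
  - product 2 (Monitor): category_id=1 -> matches Sports
  - product 3 (Pen): category_id=4 -> matches Books
  - product 4 (Headphones): category_id=2 -> matches Apparel
  - product 5 (Cable): category_id=4 -> matches Books
  - product 6 (Notebook): category_id=NULL, no match -> kept with NULL
  - product 7 (Charger): category_id=NULL, no match -> kept with NULL
All 7 rows appear; 2 have NULL category.

SQL:
SELECT a.name, b.name AS category
FROM products a
LEFT JOIN categories b ON a.category_id = b.id

Result:
name       | category
-----------+---------
Stapler    | Sports  
Monitor    | Sports  
Pen        | Books   
Headphones | Apparel 
Cable      | Books   
Notebook   | NULL    
Charger    | NULL    


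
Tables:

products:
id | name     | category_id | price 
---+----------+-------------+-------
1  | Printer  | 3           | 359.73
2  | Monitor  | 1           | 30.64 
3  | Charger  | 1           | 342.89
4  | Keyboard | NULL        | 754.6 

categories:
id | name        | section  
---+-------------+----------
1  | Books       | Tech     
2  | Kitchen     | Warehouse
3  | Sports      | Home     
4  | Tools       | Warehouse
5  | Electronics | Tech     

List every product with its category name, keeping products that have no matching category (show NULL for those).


LEFT JOIN keeps every row from products (the left table); where category_id has no match in categories, the category columns become NULL. Walk through each product:
  - product 1 (Printer): category_id=3 -> matches Sports
  - product 2 (Monitor): category_id=1 -> matches Books
  - product 3 (Charger): category_id=1 -> matches Books
  - product 4 (Keyboard): category_id=NULL, no match -> kept with NULL
All 4 rows appear; 1 has NULL category.

SQL:
SELECT a.name, b.name AS category
FROM products a
LEFT JOIN categories b ON a.category_id = b.id

Result:
name     | category
---------+---------
Printer  | Sports  
Monitor  | Books   
Charger  | Books   
Keyboard | NULL    


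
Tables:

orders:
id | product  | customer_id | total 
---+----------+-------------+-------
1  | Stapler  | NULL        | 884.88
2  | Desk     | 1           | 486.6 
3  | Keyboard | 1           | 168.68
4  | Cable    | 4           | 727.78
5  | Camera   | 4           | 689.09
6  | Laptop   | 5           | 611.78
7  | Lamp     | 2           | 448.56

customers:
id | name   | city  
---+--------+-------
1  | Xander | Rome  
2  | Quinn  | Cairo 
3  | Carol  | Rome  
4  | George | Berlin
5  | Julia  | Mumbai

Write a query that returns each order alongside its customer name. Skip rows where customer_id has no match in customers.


INNER JOIN keeps only orders rows whose customer_id matches an id in customers. Walk through each order:
  - order 1 (Stapler): customer_id=NULL, no match -> dropped
  - order 2 (Desk): customer_id=1 -> matches Xander
  - order 3 (Keyboard): customer_id=1 -> matches Xander
  - order 4 (Cable): customer_id=4 -> matches George
  - order 5 (Camera): customer_id=4 -> matches George
  - order 6 (Laptop): customer_id=5 -> matches Julia
  - order 7 (Lamp): customer_id=2 -> matches Quinn
So 1 of 7 rows is dropped.

SQL:
SELECT a.product, b.name AS customer
FROM orders a
INNER JOIN customers b ON a.customer_id = b.id

Result:
product  | customer
---------+---------
Desk     | Xander  
Keyboard | Xander  
Cable    | George  
Camera   | George  
Laptop   | Julia   
Lamp     | Quinn   


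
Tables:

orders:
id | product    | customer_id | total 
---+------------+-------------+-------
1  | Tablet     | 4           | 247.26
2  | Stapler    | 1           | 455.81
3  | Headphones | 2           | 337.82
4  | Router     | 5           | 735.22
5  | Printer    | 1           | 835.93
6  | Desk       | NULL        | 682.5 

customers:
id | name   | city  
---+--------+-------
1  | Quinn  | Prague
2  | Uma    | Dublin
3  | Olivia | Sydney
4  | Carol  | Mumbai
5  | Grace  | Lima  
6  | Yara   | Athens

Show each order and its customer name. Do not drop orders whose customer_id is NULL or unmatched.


LEFT JOIN keeps every row from orders (the left table); where customer_id has no match in customers, the customer columns become NULL. Walk through each order:
  - order 1 (Tablet): customer_id=4 -> matches Carol
  - order 2 (Stapler): customer_id=1 -> matches Quinn
  - order 3 (Headphones): customer_id=2 -> matches Uma
  - order 4 (Router): customer_id=5 -> matches Grace
  - order 5 (Printer): customer_id=1 -> matches Quinn
  - order 6 (Desk): customer_id=NULL, no match -> kept with NULL
All 6 rows appear; 1 has NULL customer.

SQL:
SELECT a.product, b.name AS customer
FROM orders a
LEFT JOIN customers b ON a.customer_id = b.id

Result:
product    | customer
-----------+---------
Tablet     | Carol   
Stapler    | Quinn   
Headphones | Uma     
Router     | Grace   
Printer    | Quinn   
Desk       | NULL    


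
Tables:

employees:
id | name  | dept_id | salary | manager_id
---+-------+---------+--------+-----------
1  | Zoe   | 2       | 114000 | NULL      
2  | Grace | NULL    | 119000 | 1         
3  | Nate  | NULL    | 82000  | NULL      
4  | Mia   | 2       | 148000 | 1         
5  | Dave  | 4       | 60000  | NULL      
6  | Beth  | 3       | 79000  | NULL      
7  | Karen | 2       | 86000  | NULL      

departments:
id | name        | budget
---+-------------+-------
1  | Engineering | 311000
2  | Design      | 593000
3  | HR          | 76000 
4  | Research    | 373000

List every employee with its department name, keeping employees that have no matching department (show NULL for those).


LEFT JOIN keeps every row from employees (the left table); where dept_id has no match in departments, the department columns become NULL. Walk through each employee:
  - employee 1 (Zoe): dept_id=2 -> matches Design
  - employee 2 (Grace): dept_id=NULL, no match -> kept with NULL
  - employee 3 (Nate): dept_id=NULL, no match -> kept with NULL
  - employee 4 (Mia): dept_id=2 -> matches Design
  - employee 5 (Dave): dept_id=4 -> matches Research
  - employee 6 (Beth): dept_id=3 -> matches HR
  - employee 7 (Karen): dept_id=2 -> matches Design
All 7 rows appear; 2 have NULL department.

SQL:
SELECT a.name, b.name AS department
FROM employees a
LEFT JOIN departments b ON a.dept_id = b.id

Result:
name  | department
------+-----------
Zoe   | Design    
Grace | NULL      
Nate  | NULL      
Mia   | Design    
Dave  | Research  
Beth  | HR        
Karen | Design    


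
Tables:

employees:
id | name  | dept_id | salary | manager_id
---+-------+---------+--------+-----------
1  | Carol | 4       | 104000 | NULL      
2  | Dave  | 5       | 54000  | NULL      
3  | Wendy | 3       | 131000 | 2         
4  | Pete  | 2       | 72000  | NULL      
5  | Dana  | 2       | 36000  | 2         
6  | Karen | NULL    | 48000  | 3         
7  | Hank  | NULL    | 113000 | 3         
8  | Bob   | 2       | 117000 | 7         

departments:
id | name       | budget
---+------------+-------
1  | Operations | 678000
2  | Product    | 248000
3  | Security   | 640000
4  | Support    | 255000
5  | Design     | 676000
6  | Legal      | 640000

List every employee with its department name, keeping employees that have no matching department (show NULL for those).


LEFT JOIN keeps every row from employees (the left table); where dept_id has no match in departments, the department columns become NULL. Walk through each employee:
  - employee 1 (Carol): dept_id=4 -> matches Support
  - employee 2 (Dave): dept_id=5 -> matches Design
  - employee 3 (Wendy): dept_id=3 -> matches Security
  - employee 4 (Pete): dept_id=2 -> matches Product
  - employee 5 (Dana): dept_id=2 -> matches Product
  - employee 6 (Karen): dept_id=NULL, no match -> kept with NULL
  - employee 7 (Hank): dept_id=NULL, no match -> kept with NULL
  - employee 8 (Bob): dept_id=2 -> matches Product
All 8 rows appear; 2 have NULL department.

SQL:
SELECT a.name, b.name AS department
FROM employees a
LEFT JOIN departments b ON a.dept_id = b.id

Result:
name  | department
------+-----------
Carol | Support   
Dave  | Design    
Wendy | Security  
Pete  | Product   
Dana  | Product   
Karen | NULL      
Hank  | NULL      
Bob   | Product   


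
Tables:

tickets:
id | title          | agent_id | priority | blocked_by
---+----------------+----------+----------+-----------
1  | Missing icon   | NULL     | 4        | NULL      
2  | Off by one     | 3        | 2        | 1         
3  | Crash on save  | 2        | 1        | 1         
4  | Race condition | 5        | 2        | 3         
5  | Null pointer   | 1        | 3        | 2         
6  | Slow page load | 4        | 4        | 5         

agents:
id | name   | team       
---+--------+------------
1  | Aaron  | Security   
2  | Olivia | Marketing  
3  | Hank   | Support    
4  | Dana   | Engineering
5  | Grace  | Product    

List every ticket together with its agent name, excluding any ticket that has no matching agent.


INNER JOIN keeps only tickets rows whose agent_id matches an id in agents. Walk through each ticket:
  - ticket 1 (Missing icon): agent_id=NULL, no match -> dropped
  - ticket 2 (Off by one): agent_id=3 -> matches Hank
  - ticket 3 (Crash on save): agent_id=2 -> matches Olivia
  - ticket 4 (Race condition): agent_id=5 -> matches Grace
  - ticket 5 (Null pointer): agent_id=1 -> matches Aaron
  - ticket 6 (Slow page load): agent_id=4 -> matches Dana
So 1 of 6 rows is dropped.

SQL:
SELECT a.title, b.name AS agent
FROM tickets a
INNER JOIN agents b ON a.agent_id = b.id

Result:
title          | agent 
---------------+-------
Off by one     | Hank  
Crash on save  | Olivia
Race condition | Grace 
Null pointer   | Aaron 
Slow page load | Dana  


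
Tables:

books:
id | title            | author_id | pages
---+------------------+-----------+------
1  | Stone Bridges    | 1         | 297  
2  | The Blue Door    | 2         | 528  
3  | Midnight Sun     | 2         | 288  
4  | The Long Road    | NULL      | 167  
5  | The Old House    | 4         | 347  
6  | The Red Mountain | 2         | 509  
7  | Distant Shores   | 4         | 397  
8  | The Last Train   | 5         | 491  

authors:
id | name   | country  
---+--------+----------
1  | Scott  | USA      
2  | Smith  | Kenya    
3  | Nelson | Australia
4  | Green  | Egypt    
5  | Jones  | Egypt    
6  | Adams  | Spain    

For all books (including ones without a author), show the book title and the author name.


LEFT JOIN keeps every row from books (the left table); where author_id has no match in authors, the author columns become NULL. Walk through each book:
  - book 1 (Stone Bridges): author_id=1 -> matches Scott
  - book 2 (The Blue Door): author_id=2 -> matches Smith
  - book 3 (Midnight Sun): author_id=2 -> matches Smith
  - book 4 (The Long Road): author_id=NULL, no match -> kept with NULL
  - book 5 (The Old House): author_id=4 -> matches Green
  - book 6 (The Red Mountain): author_id=2 -> matches Smith
  - book 7 (Distant Shores): author_id=4 -> matches Green
  - book 8 (The Last Train): author_id=5 -> matches Jones
All 8 rows appear; 1 has NULL author.

SQL:
SELECT a.title, b.name AS author
FROM books a
LEFT JOIN authors b ON a.author_id = b.id

Result:
title            | author
-----------------+-------
Stone Bridges    | Scott 
The Blue Door    | Smith 
Midnight Sun     | Smith 
The Long Road    | NULL  
The Old House    | Green 
The Red Mountain | Smith 
Distant Shores   | Green 
The Last Train   | Jones 


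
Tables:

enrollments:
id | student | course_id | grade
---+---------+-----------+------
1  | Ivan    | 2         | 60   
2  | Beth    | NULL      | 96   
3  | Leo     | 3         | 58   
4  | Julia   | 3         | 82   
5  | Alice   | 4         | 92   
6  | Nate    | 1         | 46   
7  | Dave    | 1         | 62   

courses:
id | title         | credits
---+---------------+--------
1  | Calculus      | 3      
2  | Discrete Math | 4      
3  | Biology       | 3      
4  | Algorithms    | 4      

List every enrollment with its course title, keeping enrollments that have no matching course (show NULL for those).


LEFT JOIN keeps every row from enrollments (the left table); where course_id has no match in courses, the course columns become NULL. Walk through each enrollment:
  - enrollment 1 (Ivan): course_id=2 -> matches Discrete Math
  - enrollment 2 (Beth): course_id=NULL, no match -> kept with NULL
  - enrollment 3 (Leo): course_id=3 -> matches Biology
  - enrollment 4 (Julia): course_id=3 -> matches Biology
  - enrollment 5 (Alice): course_id=4 -> matches Algorithms
  - enrollment 6 (Nate): course_id=1 -> matches Calculus
  - enrollment 7 (Dave): course_id=1 -> matches Calculus
All 7 rows appear; 1 has NULL course.

SQL:
SELECT a.student, b.title AS course
FROM enrollments a
LEFT JOIN courses b ON a.course_id = b.id

Result:
student | course       
--------+--------------
Ivan    | Discrete Math
Beth    | NULL         
Leo     | Biology      
Julia   | Biology      
Alice   | Algorithms   
Nate    | Calculus     
Dave    | Calculus     


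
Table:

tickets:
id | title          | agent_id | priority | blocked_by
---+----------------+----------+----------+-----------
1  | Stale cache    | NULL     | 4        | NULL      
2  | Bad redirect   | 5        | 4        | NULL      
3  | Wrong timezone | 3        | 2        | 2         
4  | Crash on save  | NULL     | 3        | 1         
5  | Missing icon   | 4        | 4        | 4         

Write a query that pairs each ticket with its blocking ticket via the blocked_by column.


This is a self-join: tickets is joined to a second copy of itself, matching each row's blocked_by to another row's id. Use LEFT JOIN so rows with blocked_by=NULL are kept.
  - ticket 1 (Stale cache): blocked_by=NULL -> NULL
  - ticket 2 (Bad redirect): blocked_by=NULL -> NULL
  - ticket 3 (Wrong timezone): blocked_by=2 -> Bad redirect
  - ticket 4 (Crash on save): blocked_by=1 -> Stale cache
  - ticket 5 (Missing icon): blocked_by=4 -> Crash on save

SQL:
SELECT a.title AS item, b.title AS blocked_by
FROM tickets a
LEFT JOIN tickets b ON a.blocked_by = b.id

Result:
item           | blocked_by   
---------------+--------------
Stale cache    | NULL         
Bad redirect   | NULL         
Wrong timezone | Bad redirect 
Crash on save  | Stale cache  
Missing icon   | Crash on save
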